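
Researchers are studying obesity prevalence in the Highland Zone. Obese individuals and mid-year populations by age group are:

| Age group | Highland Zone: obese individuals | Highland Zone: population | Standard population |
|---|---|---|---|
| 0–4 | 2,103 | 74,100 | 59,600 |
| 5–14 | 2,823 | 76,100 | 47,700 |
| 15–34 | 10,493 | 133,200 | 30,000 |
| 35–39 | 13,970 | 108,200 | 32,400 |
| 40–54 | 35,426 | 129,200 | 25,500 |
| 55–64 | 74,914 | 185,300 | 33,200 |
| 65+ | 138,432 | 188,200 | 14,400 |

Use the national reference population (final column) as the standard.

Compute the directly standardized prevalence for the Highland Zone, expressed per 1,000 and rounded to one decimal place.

Age-specific rates per 1,000 for the Highland Zone: 28.381, 37.096, 78.776, 129.113, 274.195, 404.285, 735.558.
Standard total = 242,800; weights = 0.2455, 0.1965, 0.1236, 0.1334, 0.1050, 0.1367, 0.0593.
Standardized rate: 0.2455×28.381 + 0.1965×37.096 + 0.1236×78.776 + 0.1334×129.113 + 0.1050×274.195 + 0.1367×404.285 + 0.0593×735.558 = 168.9200 per 1,000.

168.9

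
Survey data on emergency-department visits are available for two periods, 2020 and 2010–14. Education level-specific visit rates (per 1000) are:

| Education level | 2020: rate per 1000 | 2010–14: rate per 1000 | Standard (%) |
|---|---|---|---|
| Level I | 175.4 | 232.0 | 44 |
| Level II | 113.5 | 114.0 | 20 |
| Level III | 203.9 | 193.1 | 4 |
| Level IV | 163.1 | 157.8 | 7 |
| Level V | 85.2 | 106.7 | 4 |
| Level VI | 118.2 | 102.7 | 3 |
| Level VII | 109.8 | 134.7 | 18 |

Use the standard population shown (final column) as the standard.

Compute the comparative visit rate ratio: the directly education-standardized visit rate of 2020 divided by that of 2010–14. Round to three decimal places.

Standard weights: 0.44, 0.20, 0.04, 0.07, 0.04, 0.03, 0.18.
2020: 0.4400×175.4 + 0.2000×113.5 + 0.0400×203.9 + 0.0700×163.1 + 0.0400×85.2 + 0.0300×118.2 + 0.1800×109.8 = 146.1670 per 1000.
2010–14: 0.4400×232.0 + 0.2000×114.0 + 0.0400×193.1 + 0.0700×157.8 + 0.0400×106.7 + 0.0300×102.7 + 0.1800×134.7 = 175.2450 per 1000.
Ratio = 146.1670 ÷ 175.2450 = 0.83407.

0.834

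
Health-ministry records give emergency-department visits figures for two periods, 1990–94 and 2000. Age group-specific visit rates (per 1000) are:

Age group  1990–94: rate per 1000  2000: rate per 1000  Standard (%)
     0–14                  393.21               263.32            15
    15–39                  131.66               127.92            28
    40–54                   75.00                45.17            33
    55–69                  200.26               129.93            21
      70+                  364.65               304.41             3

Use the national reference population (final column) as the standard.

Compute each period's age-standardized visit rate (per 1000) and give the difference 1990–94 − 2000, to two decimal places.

46.95

Standard weights: 0.15, 0.28, 0.33, 0.21, 0.03.
1990–94: 0.1500×393.21 + 0.2800×131.66 + 0.3300×75.00 + 0.2100×200.26 + 0.0300×364.65 = 173.5904 per 1000.
2000: 0.1500×263.32 + 0.2800×127.92 + 0.3300×45.17 + 0.2100×129.93 + 0.0300×304.41 = 126.6393 per 1000.
Difference = 173.5904 − 126.6393 = 46.9511.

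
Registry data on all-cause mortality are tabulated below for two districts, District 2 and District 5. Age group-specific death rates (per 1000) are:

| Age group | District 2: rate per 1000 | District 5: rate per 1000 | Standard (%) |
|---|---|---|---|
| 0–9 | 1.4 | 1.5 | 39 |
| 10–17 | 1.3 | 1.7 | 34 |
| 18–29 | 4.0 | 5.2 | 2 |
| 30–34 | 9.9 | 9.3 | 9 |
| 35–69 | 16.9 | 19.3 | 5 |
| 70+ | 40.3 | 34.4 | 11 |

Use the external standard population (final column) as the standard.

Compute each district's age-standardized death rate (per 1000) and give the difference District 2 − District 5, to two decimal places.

Standard weights: 0.39, 0.34, 0.02, 0.09, 0.05, 0.11.
District 2: 0.3900×1.4 + 0.3400×1.3 + 0.0200×4.0 + 0.0900×9.9 + 0.0500×16.9 + 0.1100×40.3 = 7.2370 per 1000.
District 5: 0.3900×1.5 + 0.3400×1.7 + 0.0200×5.2 + 0.0900×9.3 + 0.0500×19.3 + 0.1100×34.4 = 6.8530 per 1000.
Difference = 7.2370 − 6.8530 = 0.3840.

0.38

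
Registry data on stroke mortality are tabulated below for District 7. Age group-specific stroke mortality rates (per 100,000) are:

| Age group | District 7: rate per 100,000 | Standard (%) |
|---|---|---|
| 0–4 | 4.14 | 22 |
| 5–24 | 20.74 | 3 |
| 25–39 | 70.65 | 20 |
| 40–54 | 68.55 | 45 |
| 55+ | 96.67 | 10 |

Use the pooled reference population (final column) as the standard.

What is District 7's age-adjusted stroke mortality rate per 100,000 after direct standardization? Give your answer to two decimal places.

Standard weights: 0.22, 0.03, 0.20, 0.45, 0.10.
Standardized rate: 0.2200×4.14 + 0.0300×20.74 + 0.2000×70.65 + 0.4500×68.55 + 0.1000×96.67 = 56.1775 per 100,000.

56.18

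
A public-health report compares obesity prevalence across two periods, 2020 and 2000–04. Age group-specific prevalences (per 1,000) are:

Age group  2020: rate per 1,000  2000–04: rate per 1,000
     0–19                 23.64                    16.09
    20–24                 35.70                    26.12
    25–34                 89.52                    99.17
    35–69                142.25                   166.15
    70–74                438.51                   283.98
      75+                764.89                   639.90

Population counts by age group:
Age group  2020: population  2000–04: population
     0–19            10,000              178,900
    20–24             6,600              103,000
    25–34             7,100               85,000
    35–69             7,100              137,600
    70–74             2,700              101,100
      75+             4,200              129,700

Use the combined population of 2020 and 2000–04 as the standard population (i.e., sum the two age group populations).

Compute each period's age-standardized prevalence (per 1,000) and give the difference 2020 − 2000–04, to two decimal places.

39.98

Combined standard total = 773,000; weights = 0.2444, 0.1418, 0.1191, 0.1872, 0.1343, 0.1732.
2020: 0.2444×23.64 + 0.1418×35.70 + 0.1191×89.52 + 0.1872×142.25 + 0.1343×438.51 + 0.1732×764.89 = 239.5120 per 1,000.
2000–04: 0.2444×16.09 + 0.1418×26.12 + 0.1191×99.17 + 0.1872×166.15 + 0.1343×283.98 + 0.1732×639.90 = 199.5309 per 1,000.
Difference = 239.5120 − 199.5309 = 39.9812.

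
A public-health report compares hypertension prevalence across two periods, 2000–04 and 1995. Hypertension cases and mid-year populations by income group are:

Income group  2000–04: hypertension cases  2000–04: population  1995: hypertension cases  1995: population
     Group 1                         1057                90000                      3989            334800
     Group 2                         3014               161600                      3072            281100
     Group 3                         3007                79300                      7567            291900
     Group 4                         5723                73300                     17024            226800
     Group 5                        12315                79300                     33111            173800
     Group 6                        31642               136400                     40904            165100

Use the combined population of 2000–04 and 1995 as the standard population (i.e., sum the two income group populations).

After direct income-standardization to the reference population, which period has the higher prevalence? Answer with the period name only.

1995

Income-specific rates per 1000 for 2000–04: 11.744, 18.651, 37.919, 78.076, 155.296, 231.979.
For 1995: 11.915, 10.928, 25.923, 75.062, 190.512, 247.753.
Combined standard total = 2093400; weights = 0.2029, 0.2115, 0.1773, 0.1434, 0.1209, 0.1440.
2000–04: 0.2029×11.744 + 0.2115×18.651 + 0.1773×37.919 + 0.1434×78.076 + 0.1209×155.296 + 0.1440×231.979 = 76.4305 per 1000.
1995: 0.2029×11.915 + 0.2115×10.928 + 0.1773×25.923 + 0.1434×75.062 + 0.1209×190.512 + 0.1440×247.753 = 78.8020 per 1000.
The crude rates (91.56 vs 71.71) would put 2000–04 higher, but that reflects its income composition; once standardized to a common income structure, 1995 has the higher underlying rate.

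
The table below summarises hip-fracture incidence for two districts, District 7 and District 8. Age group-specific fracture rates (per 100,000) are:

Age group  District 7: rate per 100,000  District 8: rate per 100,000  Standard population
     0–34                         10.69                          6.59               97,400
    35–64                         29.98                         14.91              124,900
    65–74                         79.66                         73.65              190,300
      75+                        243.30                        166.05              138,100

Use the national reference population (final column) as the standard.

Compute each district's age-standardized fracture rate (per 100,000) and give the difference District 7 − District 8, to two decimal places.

25.59

Standard total = 550,700; weights = 0.1769, 0.2268, 0.3456, 0.2508.
District 7: 0.1769×10.69 + 0.2268×29.98 + 0.3456×79.66 + 0.2508×243.30 = 97.2303 per 100,000.
District 8: 0.1769×6.59 + 0.2268×14.91 + 0.3456×73.65 + 0.2508×166.05 = 71.6383 per 100,000.
Difference = 97.2303 − 71.6383 = 25.5920.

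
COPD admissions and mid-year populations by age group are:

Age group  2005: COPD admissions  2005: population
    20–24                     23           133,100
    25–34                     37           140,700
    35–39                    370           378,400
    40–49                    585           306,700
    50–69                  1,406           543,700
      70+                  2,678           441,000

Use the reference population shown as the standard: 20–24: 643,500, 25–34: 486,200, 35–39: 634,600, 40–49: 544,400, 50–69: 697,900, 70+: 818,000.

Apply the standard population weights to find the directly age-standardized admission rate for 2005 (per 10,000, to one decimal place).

22.7

Age-specific rates per 10,000 for 2005: 1.73, 2.63, 9.78, 19.07, 25.86, 60.73.
Standard total = 3,824,600; weights = 0.1683, 0.1271, 0.1659, 0.1423, 0.1825, 0.2139.
Standardized rate: 0.1683×1.73 + 0.1271×2.63 + 0.1659×9.78 + 0.1423×19.07 + 0.1825×25.86 + 0.2139×60.73 = 22.6692 per 10,000.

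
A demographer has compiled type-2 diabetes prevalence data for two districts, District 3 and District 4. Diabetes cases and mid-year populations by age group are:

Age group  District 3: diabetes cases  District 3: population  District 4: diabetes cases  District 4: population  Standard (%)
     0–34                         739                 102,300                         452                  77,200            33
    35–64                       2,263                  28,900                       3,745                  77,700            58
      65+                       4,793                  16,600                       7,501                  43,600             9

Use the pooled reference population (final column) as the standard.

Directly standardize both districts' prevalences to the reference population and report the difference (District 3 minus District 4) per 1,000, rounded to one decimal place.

Age-specific rates per 1,000 for District 3: 7.224, 78.304, 288.735.
For District 4: 5.855, 48.198, 172.041.
Standard weights: 0.33, 0.58, 0.09.
District 3: 0.3300×7.224 + 0.5800×78.304 + 0.0900×288.735 = 73.7866 per 1,000.
District 4: 0.3300×5.855 + 0.5800×48.198 + 0.0900×172.041 = 45.3708 per 1,000.
Difference = 73.7866 − 45.3708 = 28.4158.

28.4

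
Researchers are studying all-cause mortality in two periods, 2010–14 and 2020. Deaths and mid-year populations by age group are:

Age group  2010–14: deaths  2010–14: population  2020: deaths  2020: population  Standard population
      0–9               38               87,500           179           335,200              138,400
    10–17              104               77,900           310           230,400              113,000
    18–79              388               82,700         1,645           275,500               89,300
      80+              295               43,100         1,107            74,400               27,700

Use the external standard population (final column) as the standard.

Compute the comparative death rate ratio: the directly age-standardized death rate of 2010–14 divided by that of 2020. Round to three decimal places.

0.700

Age-specific rates per 100,000 for 2010–14: 43.43, 133.50, 469.17, 684.45.
For 2020: 53.40, 134.55, 597.10, 1487.90.
Standard total = 368,400; weights = 0.3757, 0.3067, 0.2424, 0.0752.
2010–14: 0.3757×43.43 + 0.3067×133.50 + 0.2424×469.17 + 0.0752×684.45 = 222.4550 per 100,000.
2020: 0.3757×53.40 + 0.3067×134.55 + 0.2424×597.10 + 0.0752×1487.90 = 317.9433 per 100,000.
Ratio = 222.4550 ÷ 317.9433 = 0.69967.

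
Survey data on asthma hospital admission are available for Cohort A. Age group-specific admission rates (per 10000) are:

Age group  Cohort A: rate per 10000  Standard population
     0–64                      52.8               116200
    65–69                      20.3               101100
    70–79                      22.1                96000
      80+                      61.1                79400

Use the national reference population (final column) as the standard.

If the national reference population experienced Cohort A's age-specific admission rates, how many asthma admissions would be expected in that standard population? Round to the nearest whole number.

Expected asthma admissions = Σ (standard pop × age-specific rate ÷ 10000)
= 116200×52.8/10000 + 101100×20.3/10000 + 96000×22.1/10000 + 79400×61.1/10000
= 613.54 + 205.23 + 212.16 + 485.13 = 1516.06.

1516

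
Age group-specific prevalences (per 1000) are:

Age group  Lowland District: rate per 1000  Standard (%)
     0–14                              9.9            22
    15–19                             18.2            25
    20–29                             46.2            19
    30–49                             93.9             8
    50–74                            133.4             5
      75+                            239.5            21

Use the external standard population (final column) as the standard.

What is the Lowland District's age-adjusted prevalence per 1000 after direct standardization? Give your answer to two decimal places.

79.98

Standard weights: 0.22, 0.25, 0.19, 0.08, 0.05, 0.21.
Standardized rate: 0.2200×9.9 + 0.2500×18.2 + 0.1900×46.2 + 0.0800×93.9 + 0.0500×133.4 + 0.2100×239.5 = 79.9830 per 1000.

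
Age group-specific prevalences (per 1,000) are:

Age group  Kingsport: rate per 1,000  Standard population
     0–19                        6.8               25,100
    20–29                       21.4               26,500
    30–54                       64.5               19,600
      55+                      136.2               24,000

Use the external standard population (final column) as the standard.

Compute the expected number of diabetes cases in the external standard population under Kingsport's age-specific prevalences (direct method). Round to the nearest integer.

5271

Expected diabetes cases = Σ (standard pop × age-specific rate ÷ 1,000)
= 25,100×6.8/1,000 + 26,500×21.4/1,000 + 19,600×64.5/1,000 + 24,000×136.2/1,000
= 170.68 + 567.10 + 1264.20 + 3268.80 = 5270.78.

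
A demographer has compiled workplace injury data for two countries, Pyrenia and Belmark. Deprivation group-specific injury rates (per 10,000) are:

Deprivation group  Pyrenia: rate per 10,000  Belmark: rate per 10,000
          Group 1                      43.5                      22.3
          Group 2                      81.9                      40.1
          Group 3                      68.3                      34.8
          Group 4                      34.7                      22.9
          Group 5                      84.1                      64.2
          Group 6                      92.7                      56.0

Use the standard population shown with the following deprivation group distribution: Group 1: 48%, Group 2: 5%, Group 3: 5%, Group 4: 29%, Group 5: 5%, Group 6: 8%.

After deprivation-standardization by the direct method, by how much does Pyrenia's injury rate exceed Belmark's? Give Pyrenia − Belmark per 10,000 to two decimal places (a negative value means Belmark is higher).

Standard weights: 0.48, 0.05, 0.05, 0.29, 0.05, 0.08.
Pyrenia: 0.4800×43.5 + 0.0500×81.9 + 0.0500×68.3 + 0.2900×34.7 + 0.0500×84.1 + 0.0800×92.7 = 50.0740 per 10,000.
Belmark: 0.4800×22.3 + 0.0500×40.1 + 0.0500×34.8 + 0.2900×22.9 + 0.0500×64.2 + 0.0800×56.0 = 28.7800 per 10,000.
Difference = 50.0740 − 28.7800 = 21.2940.

21.29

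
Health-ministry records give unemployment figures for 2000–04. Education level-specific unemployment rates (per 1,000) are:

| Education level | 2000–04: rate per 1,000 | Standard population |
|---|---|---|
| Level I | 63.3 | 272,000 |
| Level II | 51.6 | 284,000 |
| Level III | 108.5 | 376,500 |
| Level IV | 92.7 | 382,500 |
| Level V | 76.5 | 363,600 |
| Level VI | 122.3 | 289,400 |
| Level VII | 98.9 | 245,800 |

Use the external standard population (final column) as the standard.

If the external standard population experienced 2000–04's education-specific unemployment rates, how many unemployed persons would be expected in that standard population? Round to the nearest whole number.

Expected unemployed persons = Σ (standard pop × education-specific rate ÷ 1,000)
= 272,000×63.3/1,000 + 284,000×51.6/1,000 + 376,500×108.5/1,000 + 382,500×92.7/1,000 + 363,600×76.5/1,000 + 289,400×122.3/1,000 + 245,800×98.9/1,000
= 17217.60 + 14654.40 + 40850.25 + 35457.75 + 27815.40 + 35393.62 + 24309.62 = 195698.64.

195699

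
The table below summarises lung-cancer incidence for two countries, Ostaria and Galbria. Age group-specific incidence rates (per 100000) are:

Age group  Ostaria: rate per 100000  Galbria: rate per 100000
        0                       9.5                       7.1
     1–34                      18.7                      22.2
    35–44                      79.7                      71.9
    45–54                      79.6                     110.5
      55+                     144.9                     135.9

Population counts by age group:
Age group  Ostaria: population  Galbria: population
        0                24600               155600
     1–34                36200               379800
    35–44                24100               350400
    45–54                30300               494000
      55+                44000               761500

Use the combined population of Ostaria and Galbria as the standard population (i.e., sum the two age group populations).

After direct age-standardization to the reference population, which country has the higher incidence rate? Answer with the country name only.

Combined standard total = 2300500; weights = 0.0783, 0.1808, 0.1628, 0.2279, 0.3501.
Ostaria: 0.0783×9.5 + 0.1808×18.7 + 0.1628×79.7 + 0.2279×79.6 + 0.3501×144.9 = 85.9770 per 100000.
Galbria: 0.0783×7.1 + 0.1808×22.2 + 0.1628×71.9 + 0.2279×110.5 + 0.3501×135.9 = 89.0432 per 100000.

Galbria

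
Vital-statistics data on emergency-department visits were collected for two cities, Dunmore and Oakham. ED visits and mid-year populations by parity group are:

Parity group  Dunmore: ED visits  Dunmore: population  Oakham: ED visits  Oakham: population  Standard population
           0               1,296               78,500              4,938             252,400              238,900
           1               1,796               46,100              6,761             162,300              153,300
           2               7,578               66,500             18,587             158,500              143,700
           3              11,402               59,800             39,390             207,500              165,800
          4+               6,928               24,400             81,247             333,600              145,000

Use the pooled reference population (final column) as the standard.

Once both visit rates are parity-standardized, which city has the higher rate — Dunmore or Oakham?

Parity-specific rates per 1,000 for Dunmore: 16.510, 38.959, 113.955, 190.669, 283.934.
For Oakham: 19.564, 41.657, 117.268, 189.831, 243.546.
Standard total = 846,700; weights = 0.2822, 0.1811, 0.1697, 0.1958, 0.1713.
Dunmore: 0.2822×16.510 + 0.1811×38.959 + 0.1697×113.955 + 0.1958×190.669 + 0.1713×283.934 = 117.0134 per 1,000.
Oakham: 0.2822×19.564 + 0.1811×41.657 + 0.1697×117.268 + 0.1958×189.831 + 0.1713×243.546 = 111.8455 per 1,000.
The crude rates (105.34 vs 135.44) would put Oakham higher, but that reflects its parity composition; once standardized to a common parity structure, Dunmore has the higher underlying rate.

Dunmore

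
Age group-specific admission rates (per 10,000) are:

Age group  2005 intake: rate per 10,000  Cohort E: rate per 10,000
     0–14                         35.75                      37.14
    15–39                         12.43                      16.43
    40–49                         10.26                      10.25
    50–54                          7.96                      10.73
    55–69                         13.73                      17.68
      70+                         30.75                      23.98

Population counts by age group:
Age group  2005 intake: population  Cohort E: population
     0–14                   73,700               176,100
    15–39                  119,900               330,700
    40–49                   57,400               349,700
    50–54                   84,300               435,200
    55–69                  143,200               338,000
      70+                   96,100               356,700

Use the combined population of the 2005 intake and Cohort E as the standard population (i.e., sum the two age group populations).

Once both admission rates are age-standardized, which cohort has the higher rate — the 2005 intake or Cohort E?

Cohort E

Combined standard total = 2,561,000; weights = 0.0975, 0.1759, 0.1590, 0.2029, 0.1879, 0.1768.
The 2005 intake: 0.0975×35.75 + 0.1759×12.43 + 0.1590×10.26 + 0.2029×7.96 + 0.1879×13.73 + 0.1768×30.75 = 16.9363 per 10,000.
Cohort E: 0.0975×37.14 + 0.1759×16.43 + 0.1590×10.25 + 0.2029×10.73 + 0.1879×17.68 + 0.1768×23.98 = 17.8812 per 10,000.
The crude rates (17.94 vs 17.50) would put the 2005 intake higher, but that reflects its age composition; once standardized to a common age structure, Cohort E has the higher underlying rate.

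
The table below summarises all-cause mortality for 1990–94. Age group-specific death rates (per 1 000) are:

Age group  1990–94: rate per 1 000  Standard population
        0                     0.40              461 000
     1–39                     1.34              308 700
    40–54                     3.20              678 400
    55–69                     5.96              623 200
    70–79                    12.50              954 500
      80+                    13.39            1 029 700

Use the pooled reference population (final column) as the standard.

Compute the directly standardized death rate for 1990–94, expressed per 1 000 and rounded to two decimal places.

7.94

Standard total = 4 055 500; weights = 0.1137, 0.0761, 0.1673, 0.1537, 0.2354, 0.2539.
Standardized rate: 0.1137×0.40 + 0.0761×1.34 + 0.1673×3.20 + 0.1537×5.96 + 0.2354×12.50 + 0.2539×13.39 = 7.9404 per 1 000.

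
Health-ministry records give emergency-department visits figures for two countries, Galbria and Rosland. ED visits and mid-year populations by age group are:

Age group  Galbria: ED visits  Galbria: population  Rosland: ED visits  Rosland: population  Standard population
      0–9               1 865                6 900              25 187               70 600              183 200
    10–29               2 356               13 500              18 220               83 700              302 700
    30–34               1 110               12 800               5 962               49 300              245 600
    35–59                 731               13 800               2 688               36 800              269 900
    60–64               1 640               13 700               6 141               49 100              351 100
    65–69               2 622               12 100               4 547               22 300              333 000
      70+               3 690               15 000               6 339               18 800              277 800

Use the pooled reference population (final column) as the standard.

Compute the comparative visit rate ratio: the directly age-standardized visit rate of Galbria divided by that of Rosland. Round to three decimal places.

0.830

Age-specific rates per 1 000 for Galbria: 270.290, 174.519, 86.719, 52.971, 119.708, 216.694, 246.000.
For Rosland: 356.756, 217.682, 120.933, 73.043, 125.071, 203.901, 337.181.
Standard total = 1 963 300; weights = 0.0933, 0.1542, 0.1251, 0.1375, 0.1788, 0.1696, 0.1415.
Galbria: 0.0933×270.290 + 0.1542×174.519 + 0.1251×86.719 + 0.1375×52.971 + 0.1788×119.708 + 0.1696×216.694 + 0.1415×246.000 = 163.2284 per 1 000.
Rosland: 0.0933×356.756 + 0.1542×217.682 + 0.1251×120.933 + 0.1375×73.043 + 0.1788×125.071 + 0.1696×203.901 + 0.1415×337.181 = 196.6823 per 1 000.
Ratio = 163.2284 ÷ 196.6823 = 0.82991.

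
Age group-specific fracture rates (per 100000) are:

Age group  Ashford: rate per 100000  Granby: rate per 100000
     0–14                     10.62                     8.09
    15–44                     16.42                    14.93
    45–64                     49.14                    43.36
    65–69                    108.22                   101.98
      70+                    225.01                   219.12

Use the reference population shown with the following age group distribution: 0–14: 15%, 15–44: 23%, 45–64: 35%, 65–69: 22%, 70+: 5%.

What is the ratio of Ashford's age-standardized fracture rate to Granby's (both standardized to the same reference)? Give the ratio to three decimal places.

1.083

Standard weights: 0.15, 0.23, 0.35, 0.22, 0.05.
Ashford: 0.1500×10.62 + 0.2300×16.42 + 0.3500×49.14 + 0.2200×108.22 + 0.0500×225.01 = 57.6275 per 100000.
Granby: 0.1500×8.09 + 0.2300×14.93 + 0.3500×43.36 + 0.2200×101.98 + 0.0500×219.12 = 53.2150 per 100000.
Ratio = 57.6275 ÷ 53.2150 = 1.08292.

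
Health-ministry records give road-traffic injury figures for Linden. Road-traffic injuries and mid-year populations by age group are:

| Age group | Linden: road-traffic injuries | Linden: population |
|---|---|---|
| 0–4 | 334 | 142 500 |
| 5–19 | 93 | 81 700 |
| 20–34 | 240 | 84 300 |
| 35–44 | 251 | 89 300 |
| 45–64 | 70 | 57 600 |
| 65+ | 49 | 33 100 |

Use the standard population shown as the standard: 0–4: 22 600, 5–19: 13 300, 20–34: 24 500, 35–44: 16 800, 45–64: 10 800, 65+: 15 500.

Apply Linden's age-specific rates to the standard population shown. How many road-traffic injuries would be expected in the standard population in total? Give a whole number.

221

Age-specific rates per 100 000 for Linden: 234.39, 113.83, 284.70, 281.08, 121.53, 148.04.
Expected road-traffic injuries = Σ (standard pop × age-specific rate ÷ 100 000)
= 22 600×234.39/100 000 + 13 300×113.83/100 000 + 24 500×284.70/100 000 + 16 800×281.08/100 000 + 10 800×121.53/100 000 + 15 500×148.04/100 000
= 52.97 + 15.14 + 69.75 + 47.22 + 13.12 + 22.95 = 221.15.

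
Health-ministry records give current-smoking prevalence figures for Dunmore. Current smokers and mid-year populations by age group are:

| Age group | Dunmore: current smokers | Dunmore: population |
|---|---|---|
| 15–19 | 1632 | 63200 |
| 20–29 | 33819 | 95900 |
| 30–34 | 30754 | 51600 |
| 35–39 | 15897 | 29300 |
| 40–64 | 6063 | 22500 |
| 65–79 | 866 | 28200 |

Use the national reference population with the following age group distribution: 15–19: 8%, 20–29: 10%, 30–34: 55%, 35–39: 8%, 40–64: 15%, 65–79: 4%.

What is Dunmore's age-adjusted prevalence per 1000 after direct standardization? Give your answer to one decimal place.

Age-specific rates per 1000 for Dunmore: 25.823, 352.649, 596.008, 542.560, 269.467, 30.709.
Standard weights: 0.08, 0.10, 0.55, 0.08, 0.15, 0.04.
Standardized rate: 0.0800×25.823 + 0.1000×352.649 + 0.5500×596.008 + 0.0800×542.560 + 0.1500×269.467 + 0.0400×30.709 = 450.1881 per 1000.

450.2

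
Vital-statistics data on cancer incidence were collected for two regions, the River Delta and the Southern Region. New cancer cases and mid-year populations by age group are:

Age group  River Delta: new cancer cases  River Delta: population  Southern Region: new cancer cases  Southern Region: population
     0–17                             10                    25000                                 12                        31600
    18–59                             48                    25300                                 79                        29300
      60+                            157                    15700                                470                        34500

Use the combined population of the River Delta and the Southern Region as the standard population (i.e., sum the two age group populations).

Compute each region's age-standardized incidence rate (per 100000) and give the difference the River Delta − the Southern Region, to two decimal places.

Age-specific rates per 100000 for the River Delta: 40.00, 189.72, 1000.00.
For the Southern Region: 37.97, 269.62, 1362.32.
Combined standard total = 161400; weights = 0.3507, 0.3383, 0.3110.
The River Delta: 0.3507×40.00 + 0.3383×189.72 + 0.3110×1000.00 = 389.2373 per 100000.
The Southern Region: 0.3507×37.97 + 0.3383×269.62 + 0.3110×1362.32 = 528.2483 per 100000.
Difference = 389.2373 − 528.2483 = -139.0110.

-139.01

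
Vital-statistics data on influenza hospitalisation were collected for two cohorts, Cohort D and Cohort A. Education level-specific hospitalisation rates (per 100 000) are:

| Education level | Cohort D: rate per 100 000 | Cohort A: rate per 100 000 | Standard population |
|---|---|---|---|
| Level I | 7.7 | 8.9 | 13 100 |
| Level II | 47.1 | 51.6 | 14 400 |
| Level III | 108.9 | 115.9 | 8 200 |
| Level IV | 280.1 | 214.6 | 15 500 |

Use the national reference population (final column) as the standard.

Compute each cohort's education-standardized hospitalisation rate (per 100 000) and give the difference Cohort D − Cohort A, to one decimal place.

Standard total = 51 200; weights = 0.2559, 0.2812, 0.1602, 0.3027.
Cohort D: 0.2559×7.7 + 0.2812×47.1 + 0.1602×108.9 + 0.3027×280.1 = 117.4539 per 100 000.
Cohort A: 0.2559×8.9 + 0.2812×51.6 + 0.1602×115.9 + 0.3027×214.6 = 100.3186 per 100 000.
Difference = 117.4539 − 100.3186 = 17.1354.

17.1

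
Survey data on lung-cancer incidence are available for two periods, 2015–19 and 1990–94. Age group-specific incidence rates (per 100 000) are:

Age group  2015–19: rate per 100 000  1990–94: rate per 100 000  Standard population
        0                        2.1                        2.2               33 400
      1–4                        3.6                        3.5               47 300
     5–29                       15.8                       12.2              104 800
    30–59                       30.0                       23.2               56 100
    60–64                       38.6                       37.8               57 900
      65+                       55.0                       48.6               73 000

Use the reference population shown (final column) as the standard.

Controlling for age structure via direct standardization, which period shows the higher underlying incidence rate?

2015–19

Standard total = 372 500; weights = 0.0897, 0.1270, 0.2813, 0.1506, 0.1554, 0.1960.
2015–19: 0.0897×2.1 + 0.1270×3.6 + 0.2813×15.8 + 0.1506×30.0 + 0.1554×38.6 + 0.1960×55.0 = 26.3871 per 100 000.
1990–94: 0.0897×2.2 + 0.1270×3.5 + 0.2813×12.2 + 0.1506×23.2 + 0.1554×37.8 + 0.1960×48.6 = 22.9679 per 100 000.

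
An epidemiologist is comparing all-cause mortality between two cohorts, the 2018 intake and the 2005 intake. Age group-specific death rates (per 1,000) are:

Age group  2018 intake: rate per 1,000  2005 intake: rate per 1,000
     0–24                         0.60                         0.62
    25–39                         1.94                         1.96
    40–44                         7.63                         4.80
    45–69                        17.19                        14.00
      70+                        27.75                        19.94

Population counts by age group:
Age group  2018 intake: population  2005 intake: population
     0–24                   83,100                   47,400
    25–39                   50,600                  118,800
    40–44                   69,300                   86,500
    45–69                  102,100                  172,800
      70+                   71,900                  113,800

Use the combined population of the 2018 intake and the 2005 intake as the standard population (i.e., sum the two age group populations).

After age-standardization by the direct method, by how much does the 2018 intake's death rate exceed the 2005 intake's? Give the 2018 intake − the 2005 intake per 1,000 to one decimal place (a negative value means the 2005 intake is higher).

3.0

Combined standard total = 916,300; weights = 0.1424, 0.1849, 0.1700, 0.3000, 0.2027.
The 2018 intake: 0.1424×0.60 + 0.1849×1.94 + 0.1700×7.63 + 0.3000×17.19 + 0.2027×27.75 = 12.5225 per 1,000.
The 2005 intake: 0.1424×0.62 + 0.1849×1.96 + 0.1700×4.80 + 0.3000×14.00 + 0.2027×19.94 = 9.5081 per 1,000.
Difference = 12.5225 − 9.5081 = 3.0145.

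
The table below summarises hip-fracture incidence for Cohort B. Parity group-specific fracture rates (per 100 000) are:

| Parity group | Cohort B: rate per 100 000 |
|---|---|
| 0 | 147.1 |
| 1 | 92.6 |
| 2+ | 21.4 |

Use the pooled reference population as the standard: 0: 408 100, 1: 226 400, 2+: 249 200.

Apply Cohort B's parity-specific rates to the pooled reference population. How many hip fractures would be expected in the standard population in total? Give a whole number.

863

Expected hip fractures = Σ (standard pop × parity-specific rate ÷ 100 000)
= 408 100×147.1/100 000 + 226 400×92.6/100 000 + 249 200×21.4/100 000
= 600.32 + 209.65 + 53.33 = 863.29.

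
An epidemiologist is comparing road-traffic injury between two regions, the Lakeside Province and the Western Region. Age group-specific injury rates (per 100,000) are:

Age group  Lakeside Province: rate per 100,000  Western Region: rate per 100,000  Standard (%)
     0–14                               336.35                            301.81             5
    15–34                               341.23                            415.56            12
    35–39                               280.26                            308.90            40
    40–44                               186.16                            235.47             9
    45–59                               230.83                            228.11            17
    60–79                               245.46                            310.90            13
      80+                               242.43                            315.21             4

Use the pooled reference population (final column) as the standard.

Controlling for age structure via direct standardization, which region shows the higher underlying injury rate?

Standard weights: 0.05, 0.12, 0.40, 0.09, 0.17, 0.13, 0.04.
The Lakeside Province: 0.0500×336.35 + 0.1200×341.23 + 0.4000×280.26 + 0.0900×186.16 + 0.1700×230.83 + 0.1300×245.46 + 0.0400×242.43 = 267.4716 per 100,000.
The Western Region: 0.0500×301.81 + 0.1200×415.56 + 0.4000×308.90 + 0.0900×235.47 + 0.1700×228.11 + 0.1300×310.90 + 0.0400×315.21 = 301.5141 per 100,000.

Western Region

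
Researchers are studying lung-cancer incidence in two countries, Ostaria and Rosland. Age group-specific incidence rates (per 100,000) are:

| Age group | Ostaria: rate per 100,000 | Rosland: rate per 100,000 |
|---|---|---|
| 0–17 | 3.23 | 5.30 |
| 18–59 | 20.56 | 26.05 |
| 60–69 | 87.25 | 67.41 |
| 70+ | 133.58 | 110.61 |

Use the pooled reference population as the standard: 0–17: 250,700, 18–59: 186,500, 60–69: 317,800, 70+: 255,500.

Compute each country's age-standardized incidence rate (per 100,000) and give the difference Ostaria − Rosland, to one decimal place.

Standard total = 1,010,500; weights = 0.2481, 0.1846, 0.3145, 0.2528.
Ostaria: 0.2481×3.23 + 0.1846×20.56 + 0.3145×87.25 + 0.2528×133.58 = 65.8109 per 100,000.
Rosland: 0.2481×5.30 + 0.1846×26.05 + 0.3145×67.41 + 0.2528×110.61 = 55.2902 per 100,000.
Difference = 65.8109 − 55.2902 = 10.5207.

10.5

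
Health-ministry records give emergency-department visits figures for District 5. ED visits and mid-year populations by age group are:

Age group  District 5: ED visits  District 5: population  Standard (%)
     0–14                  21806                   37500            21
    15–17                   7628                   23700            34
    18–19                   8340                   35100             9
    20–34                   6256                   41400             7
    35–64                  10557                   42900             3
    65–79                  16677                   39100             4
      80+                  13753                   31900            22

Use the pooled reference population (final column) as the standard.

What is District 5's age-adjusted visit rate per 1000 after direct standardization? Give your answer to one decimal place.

382.8

Age-specific rates per 1000 for District 5: 581.493, 321.857, 237.607, 151.111, 246.084, 426.522, 431.129.
Standard weights: 0.21, 0.34, 0.09, 0.07, 0.03, 0.04, 0.22.
Standardized rate: 0.2100×581.493 + 0.3400×321.857 + 0.0900×237.607 + 0.0700×151.111 + 0.0300×246.084 + 0.0400×426.522 + 0.2200×431.129 = 382.7989 per 1000.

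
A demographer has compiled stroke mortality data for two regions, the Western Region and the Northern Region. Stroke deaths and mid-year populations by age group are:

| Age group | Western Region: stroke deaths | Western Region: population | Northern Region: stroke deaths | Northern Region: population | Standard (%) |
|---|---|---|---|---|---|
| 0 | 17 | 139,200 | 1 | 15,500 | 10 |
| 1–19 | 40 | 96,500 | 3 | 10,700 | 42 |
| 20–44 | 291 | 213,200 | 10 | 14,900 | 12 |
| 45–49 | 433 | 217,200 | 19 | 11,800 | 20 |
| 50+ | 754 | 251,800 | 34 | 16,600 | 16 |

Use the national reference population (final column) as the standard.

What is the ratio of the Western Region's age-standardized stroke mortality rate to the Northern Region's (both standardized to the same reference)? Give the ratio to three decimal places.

1.437

Age-specific rates per 100,000 for the Western Region: 12.21, 41.45, 136.49, 199.36, 299.44.
For the Northern Region: 6.45, 28.04, 67.11, 161.02, 204.82.
Standard weights: 0.10, 0.42, 0.12, 0.20, 0.16.
The Western Region: 0.1000×12.21 + 0.4200×41.45 + 0.1200×136.49 + 0.2000×199.36 + 0.1600×299.44 = 122.7917 per 100,000.
The Northern Region: 0.1000×6.45 + 0.4200×28.04 + 0.1200×67.11 + 0.2000×161.02 + 0.1600×204.82 = 85.4490 per 100,000.
Ratio = 122.7917 ÷ 85.4490 = 1.43702.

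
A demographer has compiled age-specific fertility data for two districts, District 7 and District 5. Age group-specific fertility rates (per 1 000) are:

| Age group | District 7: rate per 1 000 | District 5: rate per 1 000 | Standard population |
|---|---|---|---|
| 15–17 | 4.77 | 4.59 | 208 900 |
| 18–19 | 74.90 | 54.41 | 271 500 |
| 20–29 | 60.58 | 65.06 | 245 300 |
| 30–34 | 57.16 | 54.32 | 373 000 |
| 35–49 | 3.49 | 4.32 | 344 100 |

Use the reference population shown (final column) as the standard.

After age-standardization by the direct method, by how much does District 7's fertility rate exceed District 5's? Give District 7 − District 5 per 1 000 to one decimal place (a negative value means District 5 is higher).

Standard total = 1 442 800; weights = 0.1448, 0.1882, 0.1700, 0.2585, 0.2385.
District 7: 0.1448×4.77 + 0.1882×74.90 + 0.1700×60.58 + 0.2585×57.16 + 0.2385×3.49 = 40.6943 per 1 000.
District 5: 0.1448×4.59 + 0.1882×54.41 + 0.1700×65.06 + 0.2585×54.32 + 0.2385×4.32 = 37.0379 per 1 000.
Difference = 40.6943 − 37.0379 = 3.6564.

3.7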